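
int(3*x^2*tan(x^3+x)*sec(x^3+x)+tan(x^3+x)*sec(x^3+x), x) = sec(x^3 + x) + C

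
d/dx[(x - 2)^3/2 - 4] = 3*x^2/2 - 6*x + 6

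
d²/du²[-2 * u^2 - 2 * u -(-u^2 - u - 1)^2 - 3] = -12*u^2 - 12*u - 10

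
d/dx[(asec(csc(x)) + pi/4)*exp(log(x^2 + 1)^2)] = (-x^2*cos(x)/sqrt(cos(x)^2) + 4*x*log(x^2 + 1)*asec(1/sin(x)) + pi*x*log(x^2 + 1) - cos(x)/sqrt(cos(x)^2))*exp(log(x^2 + 1)^2)/(x^2 + 1)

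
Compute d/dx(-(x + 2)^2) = -2*x - 4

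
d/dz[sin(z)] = cos(z)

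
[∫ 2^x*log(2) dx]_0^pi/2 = -1 + 2^(pi/2)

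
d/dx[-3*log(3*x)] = -3/x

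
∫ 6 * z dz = 3*z^2 + C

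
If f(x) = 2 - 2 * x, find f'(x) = -2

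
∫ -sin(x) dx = cos(x) + C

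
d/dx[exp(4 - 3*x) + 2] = -3*exp(4 - 3*x)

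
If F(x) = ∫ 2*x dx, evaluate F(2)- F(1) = 3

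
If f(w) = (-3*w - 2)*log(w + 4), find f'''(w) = (3*w + 32)/(w^3 + 12*w^2 + 48*w + 64)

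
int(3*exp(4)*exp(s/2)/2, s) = 3*exp(s/2 + 4) + C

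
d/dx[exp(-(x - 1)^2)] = (2 - 2*x)*exp(-x^2 + 2*x - 1)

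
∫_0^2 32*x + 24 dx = 112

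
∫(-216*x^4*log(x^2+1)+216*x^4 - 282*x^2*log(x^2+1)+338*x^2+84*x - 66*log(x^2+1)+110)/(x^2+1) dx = -2*(2*x - 1)*(3*log(x^2 + 1) - 5)*(6*x^2 + 3*x + 7) + C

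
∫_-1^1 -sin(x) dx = 0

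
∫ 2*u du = u^2 + C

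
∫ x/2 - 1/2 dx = x^2/4 - x/2 + C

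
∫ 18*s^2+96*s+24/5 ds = 6*s^3 + 48*s^2 + 24*s/5 + C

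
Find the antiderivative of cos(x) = sin(x) + C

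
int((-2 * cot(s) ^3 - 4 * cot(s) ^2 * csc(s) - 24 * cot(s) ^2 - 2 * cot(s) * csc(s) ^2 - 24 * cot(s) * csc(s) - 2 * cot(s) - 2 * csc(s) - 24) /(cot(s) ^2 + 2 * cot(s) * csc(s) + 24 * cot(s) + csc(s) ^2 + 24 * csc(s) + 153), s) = log((cot(s) + csc(s) + 12)^2/9 + 1) + C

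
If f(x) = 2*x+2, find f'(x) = 2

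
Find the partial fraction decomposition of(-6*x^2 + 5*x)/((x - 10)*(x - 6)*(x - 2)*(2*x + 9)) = 384/(2639*(2*x + 9)) - 7/(208*(x - 2)) + 31/(56*(x - 6)) - 275/(464*(x - 10))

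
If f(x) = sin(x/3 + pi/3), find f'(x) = cos((x + pi)/3)/3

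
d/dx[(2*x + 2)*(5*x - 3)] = 20*x + 4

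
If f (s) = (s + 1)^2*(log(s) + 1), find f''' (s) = (2*s^2 - 2*s + 2)/s^3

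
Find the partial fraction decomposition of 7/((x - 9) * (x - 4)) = -7/(5*(x - 4)) + 7/(5*(x - 9))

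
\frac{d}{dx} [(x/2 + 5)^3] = 3*x^2/8 + 15*x/2 + 75/2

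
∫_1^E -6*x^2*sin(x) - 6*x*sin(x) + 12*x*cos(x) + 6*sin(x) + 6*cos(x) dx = (-6 + 6*E + 6*exp(2))*cos(E) - 6*cos(1)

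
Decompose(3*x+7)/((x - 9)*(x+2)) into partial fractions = -1/(11*(x + 2)) + 34/(11*(x - 9))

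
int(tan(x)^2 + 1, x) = tan(x) + C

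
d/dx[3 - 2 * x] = -2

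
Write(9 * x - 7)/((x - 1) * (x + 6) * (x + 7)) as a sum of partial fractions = -35/(4*(x + 7)) + 61/(7*(x + 6)) + 1/(28*(x - 1))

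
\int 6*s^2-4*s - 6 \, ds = 2*s^3 - 2*s^2 - 6*s + C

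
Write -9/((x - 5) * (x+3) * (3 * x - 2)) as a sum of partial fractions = 81/(143*(3*x - 2)) - 9/(88*(x + 3)) - 9/(104*(x - 5))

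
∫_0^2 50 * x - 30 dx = 40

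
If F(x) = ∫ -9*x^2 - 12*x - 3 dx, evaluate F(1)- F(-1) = -12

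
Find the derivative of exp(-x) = -exp(-x)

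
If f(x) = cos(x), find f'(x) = -sin(x)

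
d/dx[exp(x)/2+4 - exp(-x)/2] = (exp(2*x) + 1)*exp(-x)/2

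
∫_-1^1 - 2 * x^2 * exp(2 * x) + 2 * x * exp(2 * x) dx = 4*exp(-2)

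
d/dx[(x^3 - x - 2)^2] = 6*x^5 - 8*x^3 - 12*x^2 + 2*x + 4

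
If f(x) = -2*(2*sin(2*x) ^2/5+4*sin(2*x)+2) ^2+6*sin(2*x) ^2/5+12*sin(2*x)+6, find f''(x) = 128*sin(2*x)^4/25 + 384*sin(2*x)^3/5 - 384*sin(2*x)^2*cos(2*x)^2/25 + 272*sin(2*x)^2 - 768*sin(2*x)*cos(2*x)^2/5 + 80*sin(2*x) - 272*cos(2*x)^2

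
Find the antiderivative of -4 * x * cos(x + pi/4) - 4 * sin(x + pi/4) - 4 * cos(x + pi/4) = (-4*x - 4)*sin(x + pi/4) + C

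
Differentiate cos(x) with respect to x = -sin(x)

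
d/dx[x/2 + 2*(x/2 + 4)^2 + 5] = x + 17/2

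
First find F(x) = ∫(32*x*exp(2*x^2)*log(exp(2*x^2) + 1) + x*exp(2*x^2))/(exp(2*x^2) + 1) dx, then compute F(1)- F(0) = -4*log(2)^2 - log(2)/4 + log(1 + exp(2))/4 + 4*log(1 + exp(2))^2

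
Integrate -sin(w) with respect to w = cos(w) + C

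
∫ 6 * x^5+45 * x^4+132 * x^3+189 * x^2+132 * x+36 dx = x^6 + 9*x^5 + 33*x^4 + 63*x^3 + 66*x^2 + 36*x + C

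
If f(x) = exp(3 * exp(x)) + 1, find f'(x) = 3*exp(x + 3*exp(x))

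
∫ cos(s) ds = sin(s) + C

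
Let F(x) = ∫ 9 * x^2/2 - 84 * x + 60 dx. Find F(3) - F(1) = -177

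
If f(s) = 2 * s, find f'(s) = 2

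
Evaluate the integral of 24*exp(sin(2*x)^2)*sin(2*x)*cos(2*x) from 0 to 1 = -6 + 6*exp(sin(2)^2)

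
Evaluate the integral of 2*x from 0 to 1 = 1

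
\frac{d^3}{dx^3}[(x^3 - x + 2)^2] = 120*x^3 - 48*x + 24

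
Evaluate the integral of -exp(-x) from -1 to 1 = -E + exp(-1)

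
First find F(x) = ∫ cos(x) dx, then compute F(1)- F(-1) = 2*sin(1)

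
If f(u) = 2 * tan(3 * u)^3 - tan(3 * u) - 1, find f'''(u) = 3240*tan(3*u)^6 + 5994*tan(3*u)^4 + 3024*tan(3*u)^2 + 270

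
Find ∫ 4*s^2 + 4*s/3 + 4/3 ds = 4*s^3/3 + 2*s^2/3 + 4*s/3 + C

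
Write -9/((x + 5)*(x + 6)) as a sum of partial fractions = 9/(x + 6) - 9/(x + 5)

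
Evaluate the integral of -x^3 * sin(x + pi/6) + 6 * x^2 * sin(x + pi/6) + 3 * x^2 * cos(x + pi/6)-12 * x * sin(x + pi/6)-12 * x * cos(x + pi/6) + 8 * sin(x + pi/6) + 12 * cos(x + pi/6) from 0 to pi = -sqrt(3)*(-2 + pi)^3/2 + 4*sqrt(3)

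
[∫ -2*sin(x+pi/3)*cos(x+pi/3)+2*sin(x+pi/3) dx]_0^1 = cos(1 + pi/3)^2 + 3/4 - 2*cos(1 + pi/3)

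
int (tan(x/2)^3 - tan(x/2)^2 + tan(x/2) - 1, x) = (tan(x/2) - 1)^2 + C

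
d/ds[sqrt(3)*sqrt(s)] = sqrt(3)/(2*sqrt(s))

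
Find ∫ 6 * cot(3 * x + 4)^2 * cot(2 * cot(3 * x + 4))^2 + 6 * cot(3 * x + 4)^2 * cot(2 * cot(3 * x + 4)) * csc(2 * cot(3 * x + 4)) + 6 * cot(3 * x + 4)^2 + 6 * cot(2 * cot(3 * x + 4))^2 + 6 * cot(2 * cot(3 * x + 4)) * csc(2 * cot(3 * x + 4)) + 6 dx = 1/tan(1/tan(3*x + 4)) + C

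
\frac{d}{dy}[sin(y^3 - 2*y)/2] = (3*y^2/2 - 1)*cos(y*(y^2 - 2))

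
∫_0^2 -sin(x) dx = -1 + cos(2)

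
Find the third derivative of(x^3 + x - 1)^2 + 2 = 120*x^3 + 48*x - 12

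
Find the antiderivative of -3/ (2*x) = -3*log(x)/2 + C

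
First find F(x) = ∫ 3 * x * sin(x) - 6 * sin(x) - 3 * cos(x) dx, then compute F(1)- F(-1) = -6*cos(1)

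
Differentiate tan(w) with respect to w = cos(w)^(-2)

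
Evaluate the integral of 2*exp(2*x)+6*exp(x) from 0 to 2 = -16 + (3 + exp(2))^2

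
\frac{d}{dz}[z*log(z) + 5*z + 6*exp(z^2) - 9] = 12*z*exp(z^2) + log(z) + 6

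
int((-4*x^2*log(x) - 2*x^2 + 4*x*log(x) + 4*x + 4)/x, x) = 2*(-x^2 + 2*x + 2)*log(x) + C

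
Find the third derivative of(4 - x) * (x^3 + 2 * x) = 24 - 24*x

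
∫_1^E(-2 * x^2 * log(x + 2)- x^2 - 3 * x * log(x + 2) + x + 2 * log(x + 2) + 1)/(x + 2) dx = (-exp(2) + 1 + E)*log(2 + E) - log(3)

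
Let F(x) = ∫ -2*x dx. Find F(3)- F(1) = -8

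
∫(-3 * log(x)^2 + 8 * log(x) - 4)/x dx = -(log(x) - 1)^3 + (log(x) - 1)^2 + log(x) + C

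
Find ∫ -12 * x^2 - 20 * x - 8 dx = -4*x^3 - 10*x^2 - 8*x + C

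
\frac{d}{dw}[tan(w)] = cos(w)^(-2)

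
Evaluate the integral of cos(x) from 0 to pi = 0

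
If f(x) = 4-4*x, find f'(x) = -4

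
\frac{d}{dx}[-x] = -1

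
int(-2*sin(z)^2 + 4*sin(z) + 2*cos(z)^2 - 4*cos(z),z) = (sqrt(2)*sin(z + pi/4) - 2)^2 + C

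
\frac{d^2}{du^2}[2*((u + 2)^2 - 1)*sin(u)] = -2*u^2*sin(u) - 8*u*sin(u) + 8*u*cos(u) - 2*sin(u) + 16*cos(u)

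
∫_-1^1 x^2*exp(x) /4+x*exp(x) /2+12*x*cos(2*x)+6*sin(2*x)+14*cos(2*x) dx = -exp(-1)/4 + E/4 + 14*sin(2)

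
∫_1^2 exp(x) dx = -E + exp(2)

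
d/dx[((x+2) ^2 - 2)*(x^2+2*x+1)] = 4*x^3 + 18*x^2 + 22*x + 8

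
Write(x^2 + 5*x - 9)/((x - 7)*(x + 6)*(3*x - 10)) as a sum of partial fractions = -169/(308*(3*x - 10)) - 3/(364*(x + 6)) + 75/(143*(x - 7))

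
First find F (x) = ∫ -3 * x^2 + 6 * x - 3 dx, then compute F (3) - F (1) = -8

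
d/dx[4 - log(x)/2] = -1/(2*x)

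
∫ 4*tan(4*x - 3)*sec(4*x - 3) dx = sec(4*x - 3) + C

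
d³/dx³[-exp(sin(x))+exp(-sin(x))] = (exp(2*sin(x))*sin(x) + 3*exp(2*sin(x)) + sin(x) - 3)*exp(-sin(x))*sin(x)*cos(x)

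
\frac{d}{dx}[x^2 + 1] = 2*x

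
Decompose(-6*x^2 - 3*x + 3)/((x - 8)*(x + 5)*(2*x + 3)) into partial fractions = 24/(133*(2*x + 3)) - 132/(91*(x + 5)) - 405/(247*(x - 8))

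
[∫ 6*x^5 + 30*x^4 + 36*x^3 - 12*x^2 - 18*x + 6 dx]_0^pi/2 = 1 + (-1 + pi^2/4 + pi)^3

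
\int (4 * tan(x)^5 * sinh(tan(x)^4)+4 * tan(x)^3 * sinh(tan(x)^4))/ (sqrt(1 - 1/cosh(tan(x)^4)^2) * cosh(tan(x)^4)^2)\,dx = asec(cosh(tan(x)^4)) + C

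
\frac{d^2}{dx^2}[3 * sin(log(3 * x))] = -3*sqrt(2)*sin(log(x) + pi/4 + log(3))/x^2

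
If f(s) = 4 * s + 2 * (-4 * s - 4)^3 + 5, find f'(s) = -384*s^2 - 768*s - 380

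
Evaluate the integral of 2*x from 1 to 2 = 3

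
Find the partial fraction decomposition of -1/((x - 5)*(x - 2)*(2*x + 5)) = -4/(135*(2*x + 5)) + 1/(27*(x - 2)) - 1/(45*(x - 5))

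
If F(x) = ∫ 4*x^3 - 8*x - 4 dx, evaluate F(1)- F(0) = -7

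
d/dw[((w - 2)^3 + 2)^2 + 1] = 6*w^5 - 60*w^4 + 240*w^3 - 468*w^2 + 432*w - 144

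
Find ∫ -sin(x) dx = cos(x) + C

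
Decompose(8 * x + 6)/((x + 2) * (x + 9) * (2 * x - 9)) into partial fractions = 56/(117*(2*x - 9)) - 22/(63*(x + 9)) + 10/(91*(x + 2))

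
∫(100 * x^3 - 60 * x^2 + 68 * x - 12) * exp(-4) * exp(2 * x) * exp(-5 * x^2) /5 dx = 2*(-5*x^2 + 2*x - 5*exp(5*x^2 - 2*x + 4) - 4)*exp(-5*x^2 + 2*x - 4)/5 + C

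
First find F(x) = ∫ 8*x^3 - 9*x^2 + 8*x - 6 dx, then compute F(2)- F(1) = 15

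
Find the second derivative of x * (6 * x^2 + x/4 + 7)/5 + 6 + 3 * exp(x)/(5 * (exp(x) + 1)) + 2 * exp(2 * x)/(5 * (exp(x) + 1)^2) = (72*x*exp(4*x) + 288*x*exp(3*x) + 432*x*exp(2*x) + 288*x*exp(x) + 72*x + exp(4*x) - 10*exp(3*x) + 22*exp(2*x) + 10*exp(x) + 1)/(10*exp(4*x) + 40*exp(3*x) + 60*exp(2*x) + 40*exp(x) + 10)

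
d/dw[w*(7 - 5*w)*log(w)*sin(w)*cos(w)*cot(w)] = 5*w^2*log(w)*sin(2*w) - 7*w*log(w)*sin(2*w) - 5*w*log(w)*cos(2*w) - 5*w*log(w) - 5*w*cos(2*w)/2 - 5*w/2 + 7*log(w)*cos(2*w)/2 + 7*log(w)/2 + 7*cos(2*w)/2 + 7/2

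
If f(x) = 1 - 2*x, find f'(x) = -2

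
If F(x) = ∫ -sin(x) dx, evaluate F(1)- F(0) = -1 + cos(1)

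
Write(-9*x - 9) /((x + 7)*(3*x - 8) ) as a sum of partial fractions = -99/(29*(3*x - 8)) - 54/(29*(x + 7))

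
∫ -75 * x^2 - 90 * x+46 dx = -25*x^3 - 45*x^2 + 46*x + C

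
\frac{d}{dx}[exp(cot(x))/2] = -exp(1/tan(x))/(2*sin(x)^2)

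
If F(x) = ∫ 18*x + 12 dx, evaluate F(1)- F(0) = 21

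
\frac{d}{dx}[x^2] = 2*x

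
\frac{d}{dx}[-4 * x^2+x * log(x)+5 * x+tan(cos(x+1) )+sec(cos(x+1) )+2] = -8*x + log(x) - sin(x + 1)*tan(cos(x + 1))^2 - sin(x + 1)*tan(cos(x + 1))*sec(cos(x + 1)) - sin(x + 1) + 6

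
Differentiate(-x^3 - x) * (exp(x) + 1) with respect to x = -x^3*exp(x) - 3*x^2*exp(x) - 3*x^2 - x*exp(x) - exp(x) - 1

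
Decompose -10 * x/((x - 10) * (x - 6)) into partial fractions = 15/(x - 6) - 25/(x - 10)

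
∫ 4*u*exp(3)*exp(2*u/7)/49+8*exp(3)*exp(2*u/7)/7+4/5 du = 4*u/5 + (2*u + 21)*exp(2*u/7 + 3)/7 + C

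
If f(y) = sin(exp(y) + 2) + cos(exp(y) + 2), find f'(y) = sqrt(2)*exp(y)*cos(exp(y) + pi/4 + 2)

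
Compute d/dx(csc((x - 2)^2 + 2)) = 4*(2 - x)*cos(x^2 - 4*x + 6)/(1 - cos(2*(x^2 - 4*x + 6)))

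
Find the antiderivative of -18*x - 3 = -9*x^2 - 3*x + C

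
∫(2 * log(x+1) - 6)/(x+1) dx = (log(x + 1) - 3)^2 + C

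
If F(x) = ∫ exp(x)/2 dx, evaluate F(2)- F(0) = -1/2 + exp(2)/2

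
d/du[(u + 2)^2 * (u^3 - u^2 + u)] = 5*u^4 + 12*u^3 + 3*u^2 + 4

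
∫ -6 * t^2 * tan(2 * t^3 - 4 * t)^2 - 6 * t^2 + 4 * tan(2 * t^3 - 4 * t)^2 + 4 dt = -tan(2*t*(t^2 - 2)) + C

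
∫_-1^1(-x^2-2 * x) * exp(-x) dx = -E + 9*exp(-1)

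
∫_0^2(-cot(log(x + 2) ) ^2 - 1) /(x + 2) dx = -cot(log(2)) + cot(log(4))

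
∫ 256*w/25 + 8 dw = 128*w^2/25 + 8*w + C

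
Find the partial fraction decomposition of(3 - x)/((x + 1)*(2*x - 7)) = -1/(9*(2*x - 7)) - 4/(9*(x + 1))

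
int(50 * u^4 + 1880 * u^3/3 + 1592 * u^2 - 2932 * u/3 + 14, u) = 10*u^5 + 470*u^4/3 + 1592*u^3/3 - 1466*u^2/3 + 14*u + C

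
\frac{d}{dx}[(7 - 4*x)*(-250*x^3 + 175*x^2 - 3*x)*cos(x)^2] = -1000*x^4*sin(2*x) + 2450*x^3*sin(2*x) + 4000*x^3*cos(x)^2 - 1237*x^2*sin(2*x) - 7350*x^2*cos(x)^2 + 21*x*sin(2*x) + 2474*x*cos(x)^2 - 21*cos(x)^2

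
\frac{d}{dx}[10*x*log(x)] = 10*log(x) + 10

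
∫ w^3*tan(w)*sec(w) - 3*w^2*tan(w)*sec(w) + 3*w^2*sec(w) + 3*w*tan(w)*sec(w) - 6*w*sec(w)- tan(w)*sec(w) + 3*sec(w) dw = (w - 1)^3*sec(w) + C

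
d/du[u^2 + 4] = 2*u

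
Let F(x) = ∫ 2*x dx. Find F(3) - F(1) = 8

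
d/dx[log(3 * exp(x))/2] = 1/2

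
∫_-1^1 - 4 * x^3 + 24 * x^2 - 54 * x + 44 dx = 104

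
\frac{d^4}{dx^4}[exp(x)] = exp(x)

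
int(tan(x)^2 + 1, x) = tan(x) + C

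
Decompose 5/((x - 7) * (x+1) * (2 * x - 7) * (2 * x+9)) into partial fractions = -5/(644*(2*x + 9)) - 5/(252*(2*x - 7)) + 5/(504*(x + 1)) + 5/(1288*(x - 7))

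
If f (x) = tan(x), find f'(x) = cos(x)^(-2)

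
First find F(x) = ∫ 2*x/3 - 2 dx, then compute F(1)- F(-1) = -4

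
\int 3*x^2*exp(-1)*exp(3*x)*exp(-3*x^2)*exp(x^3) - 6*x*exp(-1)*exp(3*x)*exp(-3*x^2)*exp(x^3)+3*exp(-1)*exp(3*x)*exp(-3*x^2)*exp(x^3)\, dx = exp((x - 1)^3) + C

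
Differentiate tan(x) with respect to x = cos(x)^(-2)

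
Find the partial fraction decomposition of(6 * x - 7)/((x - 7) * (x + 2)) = 19/(9*(x + 2)) + 35/(9*(x - 7))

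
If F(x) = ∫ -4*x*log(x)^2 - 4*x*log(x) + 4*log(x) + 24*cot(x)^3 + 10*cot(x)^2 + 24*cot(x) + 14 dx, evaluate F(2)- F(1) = -8*log(2)^2 - 12*cot(2)^2 - 10*cot(2) + 12*cot(1)^2 + 8*log(2) + 10*cot(1)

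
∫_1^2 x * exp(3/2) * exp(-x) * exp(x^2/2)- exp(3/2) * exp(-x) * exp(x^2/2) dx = -E + exp(3/2)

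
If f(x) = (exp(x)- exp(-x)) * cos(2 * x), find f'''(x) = (2*exp(2*x)*sin(2*x) - 11*exp(2*x)*cos(2*x) - 2*sin(2*x) - 11*cos(2*x))*exp(-x)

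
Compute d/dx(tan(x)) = cos(x)^(-2)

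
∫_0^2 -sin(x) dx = -1 + cos(2)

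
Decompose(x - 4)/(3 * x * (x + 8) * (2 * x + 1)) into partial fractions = 2/(5*(2*x + 1)) - 1/(30*(x + 8)) - 1/(6*x)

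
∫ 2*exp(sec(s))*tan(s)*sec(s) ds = 2*exp(sec(s)) + C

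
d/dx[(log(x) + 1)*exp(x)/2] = (x*exp(x)*log(x) + x*exp(x) + exp(x))/(2*x)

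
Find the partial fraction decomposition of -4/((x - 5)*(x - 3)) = 2/(x - 3) - 2/(x - 5)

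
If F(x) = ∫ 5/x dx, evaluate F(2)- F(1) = -5*log(3) + 5*log(6)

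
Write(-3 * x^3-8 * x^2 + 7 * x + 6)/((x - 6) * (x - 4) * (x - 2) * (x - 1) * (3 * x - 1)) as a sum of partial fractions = 27/(85*(3*x - 1)) - 1/(15*(x - 1)) - 9/(10*(x - 2)) + 13/(6*(x - 4)) - 111/(85*(x - 6))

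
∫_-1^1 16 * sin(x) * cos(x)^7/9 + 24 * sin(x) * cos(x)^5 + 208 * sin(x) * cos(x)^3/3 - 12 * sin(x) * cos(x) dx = 0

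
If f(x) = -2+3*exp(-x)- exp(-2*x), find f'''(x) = (8 - 3*exp(x))*exp(-2*x)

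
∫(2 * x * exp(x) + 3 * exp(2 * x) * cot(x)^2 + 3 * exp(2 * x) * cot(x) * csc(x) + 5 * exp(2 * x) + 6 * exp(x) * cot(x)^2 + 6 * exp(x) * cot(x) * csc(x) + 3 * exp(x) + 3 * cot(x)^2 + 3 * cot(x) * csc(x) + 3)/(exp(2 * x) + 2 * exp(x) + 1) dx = ((2*x - 5)*exp(x) - (exp(x) + 1)*(3*cot(x) + 3*csc(x) - 2))/(exp(x) + 1) + C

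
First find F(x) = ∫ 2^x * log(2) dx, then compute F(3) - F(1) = 6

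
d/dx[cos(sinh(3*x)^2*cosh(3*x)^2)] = -3*sin(sinh(3*x)^2*cosh(3*x)^2)*sinh(12*x)/2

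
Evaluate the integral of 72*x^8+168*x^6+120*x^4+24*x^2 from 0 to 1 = 64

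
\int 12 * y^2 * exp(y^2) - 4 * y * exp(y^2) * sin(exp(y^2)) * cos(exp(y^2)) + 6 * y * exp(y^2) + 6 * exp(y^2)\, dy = (6*y + 3)*exp(y^2) + cos(exp(y^2))^2 + C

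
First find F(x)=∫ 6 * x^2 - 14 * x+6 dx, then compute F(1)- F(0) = 1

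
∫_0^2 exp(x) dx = -1 + exp(2)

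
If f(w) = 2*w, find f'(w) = 2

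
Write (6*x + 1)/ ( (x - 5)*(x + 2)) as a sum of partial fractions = 11/(7*(x + 2)) + 31/(7*(x - 5))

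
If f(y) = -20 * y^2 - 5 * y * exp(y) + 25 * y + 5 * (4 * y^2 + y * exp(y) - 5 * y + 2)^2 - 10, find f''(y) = 40*y^3*exp(y) + 20*y^2*exp(2*y) + 190*y^2*exp(y) + 960*y^2 + 40*y*exp(2*y) + 55*y*exp(y) - 1200*y + 10*exp(2*y) - 70*exp(y) + 370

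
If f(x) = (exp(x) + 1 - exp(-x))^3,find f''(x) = (9*exp(6*x) + 12*exp(5*x) + 12*exp(x) - 9)*exp(-3*x)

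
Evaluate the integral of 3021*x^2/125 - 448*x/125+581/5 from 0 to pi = -868 + 4*pi/5 + (pi/5 + 5)^2/5 + (-4 + 4*pi)*(pi/2 + 3 + 2*pi^2) + 7*(pi/5 + 5)^3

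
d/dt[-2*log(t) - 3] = -2/t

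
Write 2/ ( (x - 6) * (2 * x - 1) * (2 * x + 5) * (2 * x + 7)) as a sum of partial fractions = -1/(76*(2*x + 7)) + 1/(51*(2*x + 5)) - 1/(132*(2*x - 1)) + 2/(3553*(x - 6))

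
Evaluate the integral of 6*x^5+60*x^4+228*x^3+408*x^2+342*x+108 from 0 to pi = -27 + (-1 + (2 + pi)^2)^3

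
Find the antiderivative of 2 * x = x^2 + C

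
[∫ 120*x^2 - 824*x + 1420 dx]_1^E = 5*(-7 + 2*E)^3 + 2*(-7 + 2*E)^2 + 6*E + 569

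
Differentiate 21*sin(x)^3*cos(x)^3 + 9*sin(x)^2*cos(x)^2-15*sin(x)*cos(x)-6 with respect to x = -63*(1 - cos(2*x))^2*cos(2*x)/4 + 9*sin(4*x)/2 + 33*cos(2*x)/2 - 63*cos(4*x)/4 - 63/4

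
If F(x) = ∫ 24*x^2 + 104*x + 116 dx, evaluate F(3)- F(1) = 856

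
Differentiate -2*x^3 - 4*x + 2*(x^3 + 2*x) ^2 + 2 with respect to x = 12*x^5 + 32*x^3 - 6*x^2 + 16*x - 4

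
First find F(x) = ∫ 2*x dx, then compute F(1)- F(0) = 1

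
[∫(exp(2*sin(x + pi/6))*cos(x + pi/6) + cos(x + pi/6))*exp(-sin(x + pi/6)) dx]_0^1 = -exp(1/2) - exp(-sin(pi/6 + 1)) + exp(-1/2) + exp(sin(pi/6 + 1))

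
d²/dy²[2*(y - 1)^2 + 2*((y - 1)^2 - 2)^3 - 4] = 60*y^4 - 240*y^3 + 216*y^2 + 48*y - 32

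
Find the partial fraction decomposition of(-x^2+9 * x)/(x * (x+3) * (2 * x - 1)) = 17/(7*(2*x - 1)) - 12/(7*(x + 3))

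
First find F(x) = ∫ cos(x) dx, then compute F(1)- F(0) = sin(1)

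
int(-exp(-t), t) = exp(-t) + C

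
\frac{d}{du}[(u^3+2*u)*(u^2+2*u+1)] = 5*u^4 + 8*u^3 + 9*u^2 + 8*u + 2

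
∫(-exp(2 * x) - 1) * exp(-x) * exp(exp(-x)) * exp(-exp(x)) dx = exp(-2*sinh(x)) + C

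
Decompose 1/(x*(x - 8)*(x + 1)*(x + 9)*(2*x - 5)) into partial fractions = -16/(8855*(2*x - 5)) + 1/(28152*(x + 9)) - 1/(504*(x + 1)) + 1/(13464*(x - 8)) + 1/(360*x)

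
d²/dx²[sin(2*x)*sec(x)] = -2*sin(x)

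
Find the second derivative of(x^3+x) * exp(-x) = (x^3 - 6*x^2 + 7*x - 2)*exp(-x)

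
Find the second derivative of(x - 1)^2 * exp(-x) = (x^2 - 6*x + 7)*exp(-x)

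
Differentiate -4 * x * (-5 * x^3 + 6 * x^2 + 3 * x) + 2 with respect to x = 80*x^3 - 72*x^2 - 24*x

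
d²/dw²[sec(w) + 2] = (-1 + 2/cos(w)^2)/cos(w)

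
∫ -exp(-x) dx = exp(-x) + C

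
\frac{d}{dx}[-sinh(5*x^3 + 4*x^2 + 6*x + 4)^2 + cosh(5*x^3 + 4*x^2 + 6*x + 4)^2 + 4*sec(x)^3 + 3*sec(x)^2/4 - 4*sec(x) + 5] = (-4 + 3/(2*cos(x)) + 12/cos(x)^2)*sin(x)/cos(x)^2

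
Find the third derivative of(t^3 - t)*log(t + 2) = (6*t^3*log(t + 2) + 11*t^3 + 36*t^2*log(t + 2) + 54*t^2 + 72*t*log(t + 2) + 73*t + 48*log(t + 2) + 6)/(t^3 + 6*t^2 + 12*t + 8)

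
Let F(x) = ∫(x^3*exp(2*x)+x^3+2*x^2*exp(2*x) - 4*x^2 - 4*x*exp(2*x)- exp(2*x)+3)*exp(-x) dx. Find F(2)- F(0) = -exp(-2) + exp(2)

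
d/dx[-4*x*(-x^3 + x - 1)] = 16*x^3 - 8*x + 4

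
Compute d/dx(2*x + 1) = 2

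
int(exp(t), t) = exp(t) + C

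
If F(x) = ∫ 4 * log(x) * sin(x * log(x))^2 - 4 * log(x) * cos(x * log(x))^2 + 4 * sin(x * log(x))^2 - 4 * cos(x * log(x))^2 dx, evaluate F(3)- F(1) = -2*sin(6*log(3))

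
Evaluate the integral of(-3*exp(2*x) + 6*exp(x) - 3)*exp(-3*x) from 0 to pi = (-1 + exp(-pi))^3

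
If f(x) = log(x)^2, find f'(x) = 2*log(x)/x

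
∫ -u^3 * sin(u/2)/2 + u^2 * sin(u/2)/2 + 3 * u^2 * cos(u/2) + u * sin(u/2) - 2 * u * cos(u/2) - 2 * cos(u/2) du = u*(u^2 - u - 2)*cos(u/2) + C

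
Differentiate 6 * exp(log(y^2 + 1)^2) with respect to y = 24*y*exp(log(y^2 + 1)^2)*log(y^2 + 1)/(y^2 + 1)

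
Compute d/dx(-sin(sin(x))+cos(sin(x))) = -sqrt(2)*sin(sin(x) + pi/4)*cos(x)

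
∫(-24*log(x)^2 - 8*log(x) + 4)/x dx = 4*(-2*log(x)^2 - log(x) + 1)*log(x) + C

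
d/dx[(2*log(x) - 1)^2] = (8*log(x) - 4)/x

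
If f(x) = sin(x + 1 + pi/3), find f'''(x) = -cos(x + 1 + pi/3)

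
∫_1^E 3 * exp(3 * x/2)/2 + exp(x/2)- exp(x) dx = -exp(E) - exp(3/2) - 2*exp(1/2) + E + 2*exp(E/2) + exp(3*E/2)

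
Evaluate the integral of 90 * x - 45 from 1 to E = -81/5 + 9*E + 9*(3 - 5*E)^2/5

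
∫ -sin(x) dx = cos(x) + C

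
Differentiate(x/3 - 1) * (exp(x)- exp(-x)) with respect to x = (x*exp(2*x) + x - 2*exp(2*x) - 4)*exp(-x)/3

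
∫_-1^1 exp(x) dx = E - exp(-1)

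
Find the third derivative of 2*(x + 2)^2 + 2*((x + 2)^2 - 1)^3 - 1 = 240*x^3 + 1440*x^2 + 2736*x + 1632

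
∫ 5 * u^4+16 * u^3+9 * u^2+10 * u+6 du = u^5 + 4*u^4 + 3*u^3 + 5*u^2 + 6*u + C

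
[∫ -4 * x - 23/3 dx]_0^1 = -29/3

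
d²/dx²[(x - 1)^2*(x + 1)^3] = 20*x^3 + 12*x^2 - 12*x - 4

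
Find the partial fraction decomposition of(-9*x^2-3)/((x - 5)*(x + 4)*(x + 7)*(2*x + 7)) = 906/(119*(2*x + 7)) + 37/(21*(x + 7)) - 49/(9*(x + 4)) - 19/(153*(x - 5))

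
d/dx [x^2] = 2*x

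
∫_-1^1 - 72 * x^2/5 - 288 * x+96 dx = 912/5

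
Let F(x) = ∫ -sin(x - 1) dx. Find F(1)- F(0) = 1 - cos(1)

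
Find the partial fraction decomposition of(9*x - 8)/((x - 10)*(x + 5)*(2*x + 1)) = 50/(189*(2*x + 1)) - 53/(135*(x + 5)) + 82/(315*(x - 10))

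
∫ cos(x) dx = sin(x) + C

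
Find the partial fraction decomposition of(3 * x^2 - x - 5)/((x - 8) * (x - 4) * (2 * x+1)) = -5/(51*(2*x + 1)) - 13/(12*(x - 4)) + 179/(68*(x - 8))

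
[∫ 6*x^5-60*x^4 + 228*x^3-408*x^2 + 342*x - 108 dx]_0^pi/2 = -27 + (-1 + (-2 + pi/2)^2)^3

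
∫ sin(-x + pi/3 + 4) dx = sin(x - 4 + pi/6) + C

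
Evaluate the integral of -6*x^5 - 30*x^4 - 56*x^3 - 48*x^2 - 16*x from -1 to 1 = -44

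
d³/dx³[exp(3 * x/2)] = 27*exp(3*x/2)/8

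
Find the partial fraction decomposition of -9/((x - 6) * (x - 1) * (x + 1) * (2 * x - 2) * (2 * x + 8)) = -3/(1000*(x + 4)) + 3/(112*(x + 1)) - 9/(400*(x - 1)) + 9/(200*(x - 1)^2) - 9/(7000*(x - 6))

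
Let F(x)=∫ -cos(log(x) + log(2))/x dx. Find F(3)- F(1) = -sin(log(6)) + sin(log(2))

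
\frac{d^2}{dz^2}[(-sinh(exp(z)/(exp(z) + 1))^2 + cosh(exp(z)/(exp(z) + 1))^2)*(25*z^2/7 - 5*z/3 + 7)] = 50/7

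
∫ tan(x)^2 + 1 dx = tan(x) + C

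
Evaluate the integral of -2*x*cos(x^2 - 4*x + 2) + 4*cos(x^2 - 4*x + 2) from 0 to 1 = sin(1) + sin(2)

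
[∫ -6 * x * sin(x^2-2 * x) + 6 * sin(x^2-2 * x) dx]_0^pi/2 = -3 - 3*cos(pi^2/4)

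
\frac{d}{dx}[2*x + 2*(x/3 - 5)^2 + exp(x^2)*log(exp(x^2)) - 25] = 2*x^3*exp(x^2) + 2*x*exp(x^2) + 4*x/9 - 14/3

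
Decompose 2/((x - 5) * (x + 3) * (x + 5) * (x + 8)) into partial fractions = -2/(195*(x + 8)) + 1/(30*(x + 5)) - 1/(40*(x + 3)) + 1/(520*(x - 5))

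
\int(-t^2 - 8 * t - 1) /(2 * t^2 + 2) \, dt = -t/2 - 2*log(t^2 + 1) + C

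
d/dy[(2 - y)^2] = 2*y - 4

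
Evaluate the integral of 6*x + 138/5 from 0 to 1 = 153/5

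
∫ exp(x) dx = exp(x) + C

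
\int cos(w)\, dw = sin(w) + C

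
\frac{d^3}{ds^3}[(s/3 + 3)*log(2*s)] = (18 - s)/(3*s^3)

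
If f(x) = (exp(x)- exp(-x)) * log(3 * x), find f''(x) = (x^2*exp(2*x)*log(x) + x^2*exp(2*x)*log(3) - x^2*log(x) - x^2*log(3) + 2*x*exp(2*x) + 2*x - exp(2*x) + 1)*exp(-x)/x^2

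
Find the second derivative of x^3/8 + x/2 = 3*x/4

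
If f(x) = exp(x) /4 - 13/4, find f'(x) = exp(x)/4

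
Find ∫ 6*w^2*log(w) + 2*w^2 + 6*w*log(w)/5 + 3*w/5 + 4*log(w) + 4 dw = w*(10*w^2 + 3*w + 20)*log(w)/5 + C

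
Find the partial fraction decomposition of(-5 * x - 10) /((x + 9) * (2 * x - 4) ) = -35/(22*(x + 9)) - 10/(11*(x - 2))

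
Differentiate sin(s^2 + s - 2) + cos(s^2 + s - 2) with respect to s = sqrt(2)*(2*s + 1)*cos(s^2 + s - 2 + pi/4)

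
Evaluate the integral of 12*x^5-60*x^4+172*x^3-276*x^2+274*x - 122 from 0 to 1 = -44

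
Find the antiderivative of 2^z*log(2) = 2^z + C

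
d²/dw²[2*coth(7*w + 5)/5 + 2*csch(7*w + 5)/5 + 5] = 98*(cosh(7*w + 5) + 1)^2/(5*sinh(7*w + 5)^3)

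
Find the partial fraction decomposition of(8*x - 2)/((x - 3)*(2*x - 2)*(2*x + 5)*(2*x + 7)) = 10/(39*(2*x + 7)) - 2/(7*(2*x + 5)) - 1/(42*(x - 1)) + 1/(26*(x - 3))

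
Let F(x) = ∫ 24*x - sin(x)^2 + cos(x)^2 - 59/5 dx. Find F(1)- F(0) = 1/5 + sin(2)/2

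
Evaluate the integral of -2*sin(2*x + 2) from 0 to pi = 0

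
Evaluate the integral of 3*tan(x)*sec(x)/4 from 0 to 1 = -3/4 + 3*sec(1)/4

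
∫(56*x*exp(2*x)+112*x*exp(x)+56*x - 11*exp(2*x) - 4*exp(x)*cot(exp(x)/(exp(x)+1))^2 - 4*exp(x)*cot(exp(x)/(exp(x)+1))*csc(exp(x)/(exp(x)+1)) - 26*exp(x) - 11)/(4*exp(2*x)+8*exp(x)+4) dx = 7*x^2 - 11*x/4 + cot(exp(x)/(exp(x) + 1)) + csc(exp(x)/(exp(x) + 1)) + C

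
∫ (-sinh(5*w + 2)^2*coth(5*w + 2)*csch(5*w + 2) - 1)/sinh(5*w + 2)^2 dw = coth(5*w + 2)/5 + csch(5*w + 2)/5 + C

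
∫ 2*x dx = x^2 + C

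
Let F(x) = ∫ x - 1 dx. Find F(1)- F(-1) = -2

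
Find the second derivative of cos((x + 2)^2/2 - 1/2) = -x^2*cos(x^2/2 + 2*x + 3/2) - 4*x*cos(x^2/2 + 2*x + 3/2) - sin(x^2/2 + 2*x + 3/2) - 4*cos(x^2/2 + 2*x + 3/2)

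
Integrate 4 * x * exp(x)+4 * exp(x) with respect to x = 4*x*exp(x) + C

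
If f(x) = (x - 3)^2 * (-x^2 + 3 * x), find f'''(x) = 54 - 24*x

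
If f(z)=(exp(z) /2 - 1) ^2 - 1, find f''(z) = exp(2*z) - exp(z)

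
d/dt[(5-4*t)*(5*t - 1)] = 29 - 40*t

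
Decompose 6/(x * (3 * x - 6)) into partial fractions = 1/(x - 2) - 1/x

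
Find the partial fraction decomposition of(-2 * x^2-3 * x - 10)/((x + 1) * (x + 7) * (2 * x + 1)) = -36/(13*(2*x + 1)) - 29/(26*(x + 7)) + 3/(2*(x + 1))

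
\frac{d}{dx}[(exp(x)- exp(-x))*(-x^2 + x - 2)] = (-x^2*exp(2*x) - x^2 - x*exp(2*x) + 3*x - exp(2*x) - 3)*exp(-x)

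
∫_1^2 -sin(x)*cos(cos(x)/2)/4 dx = -sin(cos(1)/2)/2 + sin(cos(2)/2)/2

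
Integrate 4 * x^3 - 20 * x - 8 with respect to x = x^4 - 10*x^2 - 8*x + C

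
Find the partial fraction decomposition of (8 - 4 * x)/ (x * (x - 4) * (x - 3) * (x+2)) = -4/(15*(x + 2)) + 4/(15*(x - 3)) - 1/(3*(x - 4)) + 1/(3*x)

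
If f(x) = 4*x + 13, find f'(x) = 4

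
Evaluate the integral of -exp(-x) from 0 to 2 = -1 + exp(-2)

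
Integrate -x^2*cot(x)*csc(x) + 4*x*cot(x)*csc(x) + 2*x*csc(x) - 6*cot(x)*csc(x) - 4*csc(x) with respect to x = ((x - 2)^2 + 2)*csc(x) + C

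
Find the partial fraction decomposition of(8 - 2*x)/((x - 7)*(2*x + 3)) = -22/(17*(2*x + 3)) - 6/(17*(x - 7))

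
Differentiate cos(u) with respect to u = -sin(u)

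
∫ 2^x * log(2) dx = 2^x + C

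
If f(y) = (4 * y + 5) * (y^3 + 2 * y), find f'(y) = 16*y^3 + 15*y^2 + 16*y + 10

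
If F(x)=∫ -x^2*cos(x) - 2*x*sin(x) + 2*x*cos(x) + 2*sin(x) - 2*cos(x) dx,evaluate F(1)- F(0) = -sin(1)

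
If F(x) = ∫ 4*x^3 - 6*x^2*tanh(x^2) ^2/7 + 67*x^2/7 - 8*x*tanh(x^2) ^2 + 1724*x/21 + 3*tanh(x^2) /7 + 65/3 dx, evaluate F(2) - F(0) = 34*tanh(4)/7 + 4846/21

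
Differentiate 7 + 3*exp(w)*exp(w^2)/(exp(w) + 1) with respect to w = (6*w*exp(w^2 + w) + 6*w*exp(w^2 + 2*w) + 3*exp(w^2 + w))/(exp(2*w) + 2*exp(w) + 1)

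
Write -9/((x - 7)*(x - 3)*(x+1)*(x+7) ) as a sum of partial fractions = 3/(280*(x + 7)) - 3/(64*(x + 1)) + 9/(160*(x - 3)) - 9/(448*(x - 7))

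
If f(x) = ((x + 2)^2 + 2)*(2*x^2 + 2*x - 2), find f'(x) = 8*x^3 + 30*x^2 + 36*x + 4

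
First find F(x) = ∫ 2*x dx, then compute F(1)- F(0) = 1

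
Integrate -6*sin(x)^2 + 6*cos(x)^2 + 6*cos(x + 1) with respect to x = 3*sin(2*x) + 6*sin(x + 1) + C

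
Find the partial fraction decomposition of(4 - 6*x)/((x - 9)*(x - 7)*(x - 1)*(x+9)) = -29/(1440*(x + 9)) - 1/(240*(x - 1)) + 19/(96*(x - 7)) - 25/(144*(x - 9))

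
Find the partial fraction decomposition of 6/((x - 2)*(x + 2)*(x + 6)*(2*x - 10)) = -3/(352*(x + 6)) + 3/(112*(x + 2)) - 1/(32*(x - 2)) + 1/(77*(x - 5))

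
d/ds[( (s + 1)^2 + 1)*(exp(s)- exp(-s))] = (s^2*exp(2*s) + s^2 + 4*s*exp(2*s) + 4*exp(2*s))*exp(-s)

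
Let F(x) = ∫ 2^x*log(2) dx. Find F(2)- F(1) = 2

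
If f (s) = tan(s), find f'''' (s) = 24*tan(s)^5 + 40*tan(s)^3 + 16*tan(s)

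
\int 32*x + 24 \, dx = 16*x^2 + 24*x + C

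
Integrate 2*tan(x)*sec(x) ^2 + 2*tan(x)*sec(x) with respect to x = (sec(x) + 1)^2 + C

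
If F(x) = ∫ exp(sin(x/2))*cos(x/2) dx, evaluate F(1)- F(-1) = -2*exp(-sin(1/2)) + 2*exp(sin(1/2))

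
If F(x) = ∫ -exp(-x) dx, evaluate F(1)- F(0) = -1 + exp(-1)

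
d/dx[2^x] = 2^x*log(2)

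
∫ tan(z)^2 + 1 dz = tan(z) + C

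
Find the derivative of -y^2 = -2*y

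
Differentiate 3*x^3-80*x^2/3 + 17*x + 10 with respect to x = 9*x^2 - 160*x/3 + 17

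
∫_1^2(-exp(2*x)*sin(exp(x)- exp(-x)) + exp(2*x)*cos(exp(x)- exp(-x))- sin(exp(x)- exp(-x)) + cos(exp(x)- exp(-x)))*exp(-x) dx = -sin(E - exp(-1)) + cos(-exp(2) + exp(-2)) - cos(E - exp(-1)) - sin(-exp(2) + exp(-2))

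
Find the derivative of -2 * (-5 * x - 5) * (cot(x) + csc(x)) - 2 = -10*x*cos(x)/sin(x)^2 - 10*x/sin(x)^2 + 10/tan(x) - 10*sqrt(2)*cos(x + pi/4)/sin(x)^2 - 10/sin(x)^2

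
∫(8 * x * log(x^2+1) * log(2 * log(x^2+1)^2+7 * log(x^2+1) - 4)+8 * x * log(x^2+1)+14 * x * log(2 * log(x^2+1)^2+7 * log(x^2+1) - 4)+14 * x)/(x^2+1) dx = (2*log(x^2 + 1)^2 + 7*log(x^2 + 1) - 4)*log(2*log(x^2 + 1)^2 + 7*log(x^2 + 1) - 4) + C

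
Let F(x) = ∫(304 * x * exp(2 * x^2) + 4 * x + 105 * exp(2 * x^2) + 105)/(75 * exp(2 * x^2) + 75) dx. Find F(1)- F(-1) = 14/5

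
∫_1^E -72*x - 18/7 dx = -36*exp(2) - 18*E/7 + 270/7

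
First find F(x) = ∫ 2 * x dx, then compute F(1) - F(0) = 1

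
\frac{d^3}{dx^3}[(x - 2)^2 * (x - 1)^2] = 24*x - 36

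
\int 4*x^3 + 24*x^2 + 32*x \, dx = x^4 + 8*x^3 + 16*x^2 + C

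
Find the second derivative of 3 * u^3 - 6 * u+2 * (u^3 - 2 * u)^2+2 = 60*u^4 - 96*u^2 + 18*u + 16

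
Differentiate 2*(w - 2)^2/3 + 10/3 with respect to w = 4*w/3 - 8/3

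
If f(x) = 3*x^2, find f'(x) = 6*x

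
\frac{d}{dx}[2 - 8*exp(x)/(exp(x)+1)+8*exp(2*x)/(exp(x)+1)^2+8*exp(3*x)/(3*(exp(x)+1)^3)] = (16*exp(3*x) - 8*exp(x))/(exp(4*x) + 4*exp(3*x) + 6*exp(2*x) + 4*exp(x) + 1)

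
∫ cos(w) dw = sin(w) + C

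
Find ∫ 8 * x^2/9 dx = 8*x^3/27 + C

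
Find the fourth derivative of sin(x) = sin(x)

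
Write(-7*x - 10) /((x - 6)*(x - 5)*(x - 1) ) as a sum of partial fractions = -17/(20*(x - 1)) + 45/(4*(x - 5)) - 52/(5*(x - 6))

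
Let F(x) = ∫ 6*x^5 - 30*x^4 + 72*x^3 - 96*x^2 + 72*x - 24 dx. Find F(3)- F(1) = 124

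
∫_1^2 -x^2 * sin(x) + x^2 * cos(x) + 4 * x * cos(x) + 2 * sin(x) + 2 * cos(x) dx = 8*cos(2) - 3*sin(1) - 3*cos(1) + 8*sin(2)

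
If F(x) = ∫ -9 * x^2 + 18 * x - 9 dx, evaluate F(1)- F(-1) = -24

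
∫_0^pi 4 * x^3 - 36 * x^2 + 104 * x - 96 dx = -64 + (-1 + (-3 + pi)^2)^2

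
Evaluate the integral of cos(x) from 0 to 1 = sin(1)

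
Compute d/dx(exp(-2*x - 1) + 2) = -2*exp(-2*x - 1)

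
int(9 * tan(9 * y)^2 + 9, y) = tan(9*y) + C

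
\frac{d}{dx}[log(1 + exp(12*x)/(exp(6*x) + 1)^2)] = 12*exp(12*x)/(2*exp(18*x) + 4*exp(12*x) + 3*exp(6*x) + 1)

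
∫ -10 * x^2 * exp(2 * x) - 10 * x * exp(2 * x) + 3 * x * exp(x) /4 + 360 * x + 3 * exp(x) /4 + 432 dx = x*(-20*x*exp(2*x) + 720*x + 3*exp(x) + 1728)/4 + C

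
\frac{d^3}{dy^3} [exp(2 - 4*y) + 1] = -64*exp(2 - 4*y)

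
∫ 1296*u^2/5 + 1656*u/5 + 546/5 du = 432*u^3/5 + 828*u^2/5 + 546*u/5 + C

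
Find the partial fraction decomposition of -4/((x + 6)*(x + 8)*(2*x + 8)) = -1/(4*(x + 8)) + 1/(2*(x + 6)) - 1/(4*(x + 4))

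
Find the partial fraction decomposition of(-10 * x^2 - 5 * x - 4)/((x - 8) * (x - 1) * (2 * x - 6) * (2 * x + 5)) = 72/(539*(2*x + 5)) - 19/(196*(x - 1)) + 109/(220*(x - 3)) - 114/(245*(x - 8))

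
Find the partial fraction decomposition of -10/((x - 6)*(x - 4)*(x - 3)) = -10/(3*(x - 3)) + 5/(x - 4) - 5/(3*(x - 6))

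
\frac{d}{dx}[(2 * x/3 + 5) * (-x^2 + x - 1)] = -2*x^2 - 26*x/3 + 13/3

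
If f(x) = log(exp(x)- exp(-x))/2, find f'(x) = (exp(2*x) + 1)/(2*exp(2*x) - 2)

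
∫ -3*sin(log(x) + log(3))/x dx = 3*cos(log(3*x)) + C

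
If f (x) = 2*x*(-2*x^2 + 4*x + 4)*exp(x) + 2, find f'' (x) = -4*x^3*exp(x) - 16*x^2*exp(x) + 16*x*exp(x) + 32*exp(x)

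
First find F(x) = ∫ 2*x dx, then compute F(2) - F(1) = 3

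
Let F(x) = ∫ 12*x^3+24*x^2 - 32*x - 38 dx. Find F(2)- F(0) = -28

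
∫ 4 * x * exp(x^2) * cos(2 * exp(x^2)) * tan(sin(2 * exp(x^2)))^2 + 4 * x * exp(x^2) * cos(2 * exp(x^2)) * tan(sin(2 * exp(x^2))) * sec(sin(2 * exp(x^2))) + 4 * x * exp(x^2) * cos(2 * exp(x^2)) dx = tan(sin(2*exp(x^2))) + sec(sin(2*exp(x^2))) + C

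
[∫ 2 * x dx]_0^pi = pi^2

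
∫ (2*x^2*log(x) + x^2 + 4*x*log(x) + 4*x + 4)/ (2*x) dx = (x + 2)^2*log(x)/2 + C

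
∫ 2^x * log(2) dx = 2^x + C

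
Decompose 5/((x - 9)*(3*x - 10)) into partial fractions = -15/(17*(3*x - 10)) + 5/(17*(x - 9))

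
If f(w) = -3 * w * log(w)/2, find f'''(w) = 3/(2*w^2)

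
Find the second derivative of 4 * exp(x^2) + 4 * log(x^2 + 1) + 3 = (16*x^6*exp(x^2) + 40*x^4*exp(x^2) + 32*x^2*exp(x^2) - 8*x^2 + 8*exp(x^2) + 8)/(x^4 + 2*x^2 + 1)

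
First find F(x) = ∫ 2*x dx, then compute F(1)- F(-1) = 0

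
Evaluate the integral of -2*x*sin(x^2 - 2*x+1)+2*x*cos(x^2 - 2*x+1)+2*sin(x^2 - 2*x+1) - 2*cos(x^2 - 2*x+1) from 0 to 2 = 0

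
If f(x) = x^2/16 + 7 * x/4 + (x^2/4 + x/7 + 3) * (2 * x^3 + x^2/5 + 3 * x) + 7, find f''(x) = 10*x^3 + 141*x^2/35 + 2847*x/70 + 611/280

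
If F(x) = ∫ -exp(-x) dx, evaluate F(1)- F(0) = -1 + exp(-1)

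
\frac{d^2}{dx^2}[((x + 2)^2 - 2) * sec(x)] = (-x^2 + 2*x^2/cos(x)^2 + 4*x*sin(x)/cos(x) - 4*x + 8*x/cos(x)^2 + 8*sin(x)/cos(x) + 4/cos(x)^2)/cos(x)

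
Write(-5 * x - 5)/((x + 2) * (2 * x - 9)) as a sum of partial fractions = -55/(13*(2*x - 9)) - 5/(13*(x + 2))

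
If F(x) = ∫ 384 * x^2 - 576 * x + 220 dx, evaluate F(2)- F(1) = 252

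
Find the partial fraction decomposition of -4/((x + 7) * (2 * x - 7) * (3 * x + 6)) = -16/(693*(2*x - 7)) - 4/(315*(x + 7)) + 4/(165*(x + 2))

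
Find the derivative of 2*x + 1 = 2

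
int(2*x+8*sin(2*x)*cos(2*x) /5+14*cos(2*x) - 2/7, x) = x^2 - 2*x/7 + 2*sin(2*x)^2/5 + 7*sin(2*x) + C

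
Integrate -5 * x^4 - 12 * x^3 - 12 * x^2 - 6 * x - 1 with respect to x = -x^5 - 3*x^4 - 4*x^3 - 3*x^2 - x + C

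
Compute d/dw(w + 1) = 1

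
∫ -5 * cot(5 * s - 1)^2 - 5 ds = cot(5*s - 1) + C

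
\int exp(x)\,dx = exp(x) + C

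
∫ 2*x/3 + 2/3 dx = x^2/3 + 2*x/3 + C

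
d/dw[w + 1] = 1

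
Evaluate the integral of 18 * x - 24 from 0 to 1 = -15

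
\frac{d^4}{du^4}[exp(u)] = exp(u)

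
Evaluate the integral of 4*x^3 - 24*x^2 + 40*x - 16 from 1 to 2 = 3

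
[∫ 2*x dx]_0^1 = 1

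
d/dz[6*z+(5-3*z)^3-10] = -81*z^2 + 270*z - 219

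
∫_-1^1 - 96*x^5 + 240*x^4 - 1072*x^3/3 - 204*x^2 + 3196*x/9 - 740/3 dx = -1600/3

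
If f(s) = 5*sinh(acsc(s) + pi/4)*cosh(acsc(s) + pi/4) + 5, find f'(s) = -5*cosh(2*acsc(s) + pi/2)/(s^2*sqrt(1 - 1/s^2))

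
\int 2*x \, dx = x^2 + C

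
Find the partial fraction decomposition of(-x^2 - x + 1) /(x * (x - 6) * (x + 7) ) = -41/(91*(x + 7)) - 41/(78*(x - 6)) - 1/(42*x)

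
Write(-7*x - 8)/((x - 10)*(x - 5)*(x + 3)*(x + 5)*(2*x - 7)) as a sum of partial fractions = -40/(663*(2*x - 7)) + 9/(1700*(x + 5)) - 1/(208*(x + 3)) + 43/(1200*(x - 5)) - 2/(325*(x - 10))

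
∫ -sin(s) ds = cos(s) + C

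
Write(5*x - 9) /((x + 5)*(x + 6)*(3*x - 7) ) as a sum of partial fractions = 12/(275*(3*x - 7)) - 39/(25*(x + 6)) + 17/(11*(x + 5))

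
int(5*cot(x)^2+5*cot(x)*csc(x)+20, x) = 15*x - 5*cot(x) - 5*csc(x) + C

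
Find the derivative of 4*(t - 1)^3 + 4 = 12*t^2 - 24*t + 12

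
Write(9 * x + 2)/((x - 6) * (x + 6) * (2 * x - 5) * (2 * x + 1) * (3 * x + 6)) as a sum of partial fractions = -10/(3861*(2*x + 1)) - 14/(1377*(2*x - 5)) - 13/(6732*(x + 6)) + 1/(162*(x + 2)) + 1/(468*(x - 6))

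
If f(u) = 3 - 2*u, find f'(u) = -2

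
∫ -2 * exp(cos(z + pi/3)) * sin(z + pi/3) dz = 2*exp(cos(z + pi/3)) + C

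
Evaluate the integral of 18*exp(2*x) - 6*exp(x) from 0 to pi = -4 + (-1 + 3*exp(pi))^2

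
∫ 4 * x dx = 2*x^2 + C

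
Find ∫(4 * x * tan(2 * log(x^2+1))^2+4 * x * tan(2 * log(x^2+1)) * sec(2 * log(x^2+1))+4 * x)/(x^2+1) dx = tan(2*log(x^2 + 1)) + sec(2*log(x^2 + 1)) + C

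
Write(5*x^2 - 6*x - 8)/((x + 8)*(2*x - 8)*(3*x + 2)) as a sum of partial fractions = 2/(77*(3*x + 2)) + 15/(22*(x + 8)) + 1/(7*(x - 4))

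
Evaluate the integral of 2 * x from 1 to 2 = 3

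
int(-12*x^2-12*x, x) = -4*x^3 - 6*x^2 + C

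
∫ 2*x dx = x^2 + C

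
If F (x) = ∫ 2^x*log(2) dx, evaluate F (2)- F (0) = 3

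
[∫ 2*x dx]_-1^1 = 0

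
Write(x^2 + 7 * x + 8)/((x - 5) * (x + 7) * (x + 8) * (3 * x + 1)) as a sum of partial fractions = -39/(1840*(3*x + 1)) - 16/(299*(x + 8)) + 1/(30*(x + 7)) + 17/(624*(x - 5))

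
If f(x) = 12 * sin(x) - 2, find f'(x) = 12*cos(x)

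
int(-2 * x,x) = -x^2 + C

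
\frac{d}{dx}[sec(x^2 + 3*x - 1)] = 2*x*tan(x^2 + 3*x - 1)*sec(x^2 + 3*x - 1) + 3*tan(x^2 + 3*x - 1)*sec(x^2 + 3*x - 1)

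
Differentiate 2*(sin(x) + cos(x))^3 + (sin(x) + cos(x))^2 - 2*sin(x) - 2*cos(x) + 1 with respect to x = 3*sqrt(2)*sin(3*x + pi/4) + 2*cos(2*x) + sqrt(2)*cos(x + pi/4)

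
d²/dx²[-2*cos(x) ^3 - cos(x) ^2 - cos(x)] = 5*cos(x)/2 + 2*cos(2*x) + 9*cos(3*x)/2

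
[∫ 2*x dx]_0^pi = pi^2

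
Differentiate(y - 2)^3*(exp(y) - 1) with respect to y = y^3*exp(y) - 3*y^2*exp(y) - 3*y^2 + 12*y + 4*exp(y) - 12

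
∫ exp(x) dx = exp(x) + C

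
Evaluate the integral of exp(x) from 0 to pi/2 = -1 + exp(pi/2)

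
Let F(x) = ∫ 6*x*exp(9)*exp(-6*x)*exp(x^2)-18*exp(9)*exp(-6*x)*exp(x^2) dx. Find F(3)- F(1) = 3 - 3*exp(4)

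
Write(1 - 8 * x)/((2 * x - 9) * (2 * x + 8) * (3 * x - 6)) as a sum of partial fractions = -14/(51*(2*x - 9)) + 11/(204*(x + 4)) + 1/(12*(x - 2))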